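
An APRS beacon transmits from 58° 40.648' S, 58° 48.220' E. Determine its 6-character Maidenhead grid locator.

LD91jh

Add 180° to longitude and 90° to latitude: 238.8037, 31.3225.
Field: 238.8037/20 → 11 → L, 31.3225/10 → 3 → D; chars LD.
Square: 18.8037/2 → 9, 1.3225/1 → 1; chars 91.
Subsquare: 0.8037/0.0833333 → 9 → j, 0.3225/0.0416667 → 7 → h; chars jh.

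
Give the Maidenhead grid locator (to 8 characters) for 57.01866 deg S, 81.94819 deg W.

Add 180° to longitude and 90° to latitude: 98.05181, 32.98134.
Field (20°×10°, letters A–R): 98.05181/20 → 4 → E, 32.98134/10 → 3 → D; chars ED.
Square (2°×1°, digits 0–9): 18.05181/2 → 9, 2.98134/1 → 2; chars 92.
Subsquare (5′×2.5′, letters a–x): 0.05181/0.0833333 → 0 → a, 0.98134/0.0416667 → 23 → x; chars ax.
Extended square (30″×15″, digits 0–9): 0.05181/0.00833333 → 6, 0.02301/0.00416667 → 5; chars 65.

ED92ax65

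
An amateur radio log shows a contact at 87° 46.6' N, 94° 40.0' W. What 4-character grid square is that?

ER27

Add 180° to longitude and 90° to latitude: 85.33, 177.78.
Field: 85.33/20 → 4 → E, 177.78/10 → 17 → R; chars ER.
Square: 5.33/2 → 2, 7.78/1 → 7; chars 27.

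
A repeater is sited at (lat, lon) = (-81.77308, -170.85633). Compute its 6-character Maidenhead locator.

Offset from 180°W / 90°S: lon 9.1437°, lat 8.2269°.
Field: 9.1437/20 → 0 → A, 8.2269/10 → 0 → A; chars AA.
Square: 9.1437/2 → 4, 8.2269/1 → 8; chars 48.
Subsquare: 1.1437/0.0833333 → 13 → n, 0.2269/0.0416667 → 5 → f; chars nf.

AA48nf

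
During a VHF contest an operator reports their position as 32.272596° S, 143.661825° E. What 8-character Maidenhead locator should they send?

Shift to the Maidenhead origin (180°W, 90°S): lon 323.66183, lat 57.72740.
Field (20°×10°, letters A–R): lon ⌊323.66183/20⌋ = 16 → Q; lat ⌊57.72740/10⌋ = 5 → F.
Square (2°×1°, digits 0–9): lon ⌊3.66183/2⌋ = 1; lat ⌊7.72740/1⌋ = 7.
Subsquare (5′×2.5′, letters a–x): lon ⌊1.66183/0.0833333⌋ = 19 → t; lat ⌊0.72740/0.0416667⌋ = 17 → r.
Extended square (30″×15″, digits 0–9): lon ⌊0.07849/0.00833333⌋ = 9; lat ⌊0.01907/0.00416667⌋ = 4.

QF17tr94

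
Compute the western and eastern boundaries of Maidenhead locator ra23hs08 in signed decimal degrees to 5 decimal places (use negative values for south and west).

164.58333, 164.59167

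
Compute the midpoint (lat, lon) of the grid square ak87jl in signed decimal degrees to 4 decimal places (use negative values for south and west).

Field A=0, K=10: +0·20° lon, +10·10° lat → SW at lon -180°, lat 10°.
Square 8, 7: +8·2° lon, +7·1° lat → SW at lon -164°, lat 17°.
Subsquare j=9, l=11: +9·0.0833333° lon, +11·0.0416667° lat → SW at lon -163.25°, lat 17.4583°.
Cell spans 0.0833333° lon × 0.0416667° lat. Centre is SW corner plus half of each.
latitude 17.4792, longitude -163.2083.

17.4792, -163.2083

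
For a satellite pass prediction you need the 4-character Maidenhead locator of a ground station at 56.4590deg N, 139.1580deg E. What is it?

PO96

Shift to the Maidenhead origin (180°W, 90°S): lon 319.16, lat 146.46.
Field (20°×10°, letters A–R): 319.16/20 → 15 → P, 146.46/10 → 14 → O; chars PO.
Square (2°×1°, digits 0–9): 19.16/2 → 9, 6.46/1 → 6; chars 96.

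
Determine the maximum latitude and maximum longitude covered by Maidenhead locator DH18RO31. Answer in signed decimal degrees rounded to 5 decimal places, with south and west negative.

-11.40833, -116.55000

Field D=3, H=7: +3·20° lon, +7·10° lat → SW at lon -120°, lat -20°.
Square 1, 8: +1·2° lon, +8·1° lat → SW at lon -118°, lat -12°.
Subsquare r=17, o=14: +17·0.0833333° lon, +14·0.0416667° lat → SW at lon -116.583°, lat -11.4167°.
Extended square 3, 1: +3·0.00833333° lon, +1·0.00416667° lat → SW at lon -116.558°, lat -11.4125°.
Cell spans 0.00833333° lon × 0.00416667° lat. NE corner is SW corner plus one full cell.
latitude -11.40833, longitude -116.55000.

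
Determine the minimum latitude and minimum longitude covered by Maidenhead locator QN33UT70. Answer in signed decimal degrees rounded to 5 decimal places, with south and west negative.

Field Q=16, N=13: +16·20° lon, +13·10° lat → SW at lon 140°, lat 40°.
Square 3, 3: +3·2° lon, +3·1° lat → SW at lon 146°, lat 43°.
Subsquare u=20, t=19: +20·0.0833333° lon, +19·0.0416667° lat → SW at lon 147.667°, lat 43.7917°.
Extended square 7, 0: +7·0.00833333° lon, +0·0.00416667° lat → SW at lon 147.725°, lat 43.7917°.
latitude 43.79167, longitude 147.72500.

43.79167, 147.72500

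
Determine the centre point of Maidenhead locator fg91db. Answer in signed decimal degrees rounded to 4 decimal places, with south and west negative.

Field F=5, G=6: +5·20° lon, +6·10° lat → SW at lon -80°, lat -30°.
Square 9, 1: +9·2° lon, +1·1° lat → SW at lon -62°, lat -29°.
Subsquare d=3, b=1: +3·0.0833333° lon, +1·0.0416667° lat → SW at lon -61.75°, lat -28.9583°.
Cell spans 0.0833333° lon × 0.0416667° lat. Centre is SW corner plus half of each.
latitude -28.9375, longitude -61.7083.

-28.9375, -61.7083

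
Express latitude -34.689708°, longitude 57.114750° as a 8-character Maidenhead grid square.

Shift to the Maidenhead origin (180°W, 90°S): lon 237.11475, lat 55.31029.
Field: lon ⌊237.11475/20⌋ = 11 → L; lat ⌊55.31029/10⌋ = 5 → F.
Square: lon ⌊17.11475/2⌋ = 8; lat ⌊5.31029/1⌋ = 5.
Subsquare: lon ⌊1.11475/0.0833333⌋ = 13 → n; lat ⌊0.31029/0.0416667⌋ = 7 → h.
Extended square: lon ⌊0.03142/0.00833333⌋ = 3; lat ⌊0.01863/0.00416667⌋ = 4.

LF85nh34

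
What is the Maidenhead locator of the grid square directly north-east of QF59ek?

QF59fl

Longitude subsquare e = 4; +1 → 5 = f.
Latitude subsquare k = 10; +1 → 11 = l.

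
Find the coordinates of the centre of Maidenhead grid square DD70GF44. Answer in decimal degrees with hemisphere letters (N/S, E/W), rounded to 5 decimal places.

59.77292° S, 105.46250° W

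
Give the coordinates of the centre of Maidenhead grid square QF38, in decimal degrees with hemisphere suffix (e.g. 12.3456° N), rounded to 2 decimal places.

Field Q=16, F=5: +16·20° lon, +5·10° lat → SW at lon 140°, lat -40°.
Square 3, 8: +3·2° lon, +8·1° lat → SW at lon 146°, lat -32°.
Cell spans 2° lon × 1° lat. Centre is SW corner plus half of each.
latitude 31.50° S, longitude 147.00° E.

31.50° S, 147.00° E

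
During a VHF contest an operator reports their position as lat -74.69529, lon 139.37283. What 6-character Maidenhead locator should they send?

PB95qh

Shift to the Maidenhead origin (180°W, 90°S): lon 319.3728, lat 15.3047.
Field (20°×10°, letters A–R): lon ⌊319.3728/20⌋ = 15 → P; lat ⌊15.3047/10⌋ = 1 → B.
Square (2°×1°, digits 0–9): lon ⌊19.3728/2⌋ = 9; lat ⌊5.3047/1⌋ = 5.
Subsquare (5′×2.5′, letters a–x): lon ⌊1.3728/0.0833333⌋ = 16 → q; lat ⌊0.3047/0.0416667⌋ = 7 → h.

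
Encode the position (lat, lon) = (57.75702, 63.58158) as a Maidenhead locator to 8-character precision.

MO17ss91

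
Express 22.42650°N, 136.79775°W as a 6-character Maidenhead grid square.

Offset from 180°W / 90°S: lon 43.2022°, lat 112.4265°.
Field: lon ⌊43.2022/20⌋ = 2 → C; lat ⌊112.4265/10⌋ = 11 → L.
Square: lon ⌊3.2022/2⌋ = 1; lat ⌊2.4265/1⌋ = 2.
Subsquare: lon ⌊1.2022/0.0833333⌋ = 14 → o; lat ⌊0.4265/0.0416667⌋ = 10 → k.

CL12ok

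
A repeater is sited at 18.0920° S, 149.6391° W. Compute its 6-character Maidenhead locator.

Add 180° to longitude and 90° to latitude: 30.3609, 71.9080.
Field: lon ⌊30.3609/20⌋ = 1 → B; lat ⌊71.9080/10⌋ = 7 → H.
Square: lon ⌊10.3609/2⌋ = 5; lat ⌊1.9080/1⌋ = 1.
Subsquare: lon ⌊0.3609/0.0833333⌋ = 4 → e; lat ⌊0.9080/0.0416667⌋ = 21 → v.

BH51ev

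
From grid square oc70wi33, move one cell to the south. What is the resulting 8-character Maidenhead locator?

OC70wi32

Latitude extended square 3; −1 → 2.
The longitude characters are unchanged.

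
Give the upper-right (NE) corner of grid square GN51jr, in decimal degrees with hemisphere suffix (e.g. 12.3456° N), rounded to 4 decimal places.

41.7500° N, 49.1667° W

Field G=6, N=13: +6·20° lon, +13·10° lat → SW at lon -60°, lat 40°.
Square 5, 1: +5·2° lon, +1·1° lat → SW at lon -50°, lat 41°.
Subsquare j=9, r=17: +9·0.0833333° lon, +17·0.0416667° lat → SW at lon -49.25°, lat 41.7083°.
Cell spans 0.0833333° lon × 0.0416667° lat. NE corner is SW corner plus one full cell.
latitude 41.7500° N, longitude 49.1667° W.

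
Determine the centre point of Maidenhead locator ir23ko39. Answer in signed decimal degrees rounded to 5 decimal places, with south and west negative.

Field I=8, R=17: +8·20° lon, +17·10° lat → SW at lon -20°, lat 80°.
Square 2, 3: +2·2° lon, +3·1° lat → SW at lon -16°, lat 83°.
Subsquare k=10, o=14: +10·0.0833333° lon, +14·0.0416667° lat → SW at lon -15.1667°, lat 83.5833°.
Extended square 3, 9: +3·0.00833333° lon, +9·0.00416667° lat → SW at lon -15.1417°, lat 83.6208°.
Cell spans 0.00833333° lon × 0.00416667° lat. Centre is SW corner plus half of each.
latitude 83.62292, longitude -15.13750.

83.62292, -15.13750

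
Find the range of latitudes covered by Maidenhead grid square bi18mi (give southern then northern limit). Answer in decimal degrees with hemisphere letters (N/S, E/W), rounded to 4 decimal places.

1.6667° S, 1.6250° S

Field B=1, I=8: +1·20° lon, +8·10° lat → SW at lon -160°, lat -10°.
Square 1, 8: +1·2° lon, +8·1° lat → SW at lon -158°, lat -2°.
Subsquare m=12, i=8: +12·0.0833333° lon, +8·0.0416667° lat → SW at lon -157°, lat -1.66667°.
Cell spans 0.0833333° lon × 0.0416667° lat.
south 1.6667° S, north 1.6250° S.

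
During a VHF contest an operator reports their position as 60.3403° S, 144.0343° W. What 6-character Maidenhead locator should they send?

Offset from 180°W / 90°S: lon 35.9657°, lat 29.6597°.
Field (20°×10°, letters A–R): 35.9657/20 → 1 → B, 29.6597/10 → 2 → C; chars BC.
Square (2°×1°, digits 0–9): 15.9657/2 → 7, 9.6597/1 → 9; chars 79.
Subsquare (5′×2.5′, letters a–x): 1.9657/0.0833333 → 23 → x, 0.6597/0.0416667 → 15 → p; chars xp.

BC79xp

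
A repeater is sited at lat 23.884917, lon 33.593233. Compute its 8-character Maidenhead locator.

KL63tv12

Shift to the Maidenhead origin (180°W, 90°S): lon 213.59323, lat 113.88492.
Field: 213.59323/20 → 10 → K, 113.88492/10 → 11 → L; chars KL.
Square: 13.59323/2 → 6, 3.88492/1 → 3; chars 63.
Subsquare: 1.59323/0.0833333 → 19 → t, 0.88492/0.0416667 → 21 → v; chars tv.
Extended square: 0.00990/0.00833333 → 1, 0.00992/0.00416667 → 2; chars 12.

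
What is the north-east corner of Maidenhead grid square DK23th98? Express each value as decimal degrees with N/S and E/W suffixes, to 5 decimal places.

13.32917° N, 114.33333° W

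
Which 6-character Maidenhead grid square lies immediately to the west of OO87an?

OO77xn

Longitude subsquare a = 0; −1 → -1, wraps to 23 = x, carry into square.
Longitude square 8; −1 → 7.
The latitude characters are unchanged.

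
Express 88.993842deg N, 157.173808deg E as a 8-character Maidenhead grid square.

QR88ox08

Add 180° to longitude and 90° to latitude: 337.17381, 178.99384.
Field (20°×10°, letters A–R): lon ⌊337.17381/20⌋ = 16 → Q; lat ⌊178.99384/10⌋ = 17 → R.
Square (2°×1°, digits 0–9): lon ⌊17.17381/2⌋ = 8; lat ⌊8.99384/1⌋ = 8.
Subsquare (5′×2.5′, letters a–x): lon ⌊1.17381/0.0833333⌋ = 14 → o; lat ⌊0.99384/0.0416667⌋ = 23 → x.
Extended square (30″×15″, digits 0–9): lon ⌊0.00714/0.00833333⌋ = 0; lat ⌊0.03551/0.00416667⌋ = 8.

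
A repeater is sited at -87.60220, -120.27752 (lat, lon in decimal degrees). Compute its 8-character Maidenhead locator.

CA92uj65

Shift to the Maidenhead origin (180°W, 90°S): lon 59.72248, lat 2.39780.
Field: lon ⌊59.72248/20⌋ = 2 → C; lat ⌊2.39780/10⌋ = 0 → A.
Square: lon ⌊19.72248/2⌋ = 9; lat ⌊2.39780/1⌋ = 2.
Subsquare: lon ⌊1.72248/0.0833333⌋ = 20 → u; lat ⌊0.39780/0.0416667⌋ = 9 → j.
Extended square: lon ⌊0.05581/0.00833333⌋ = 6; lat ⌊0.02280/0.00416667⌋ = 5.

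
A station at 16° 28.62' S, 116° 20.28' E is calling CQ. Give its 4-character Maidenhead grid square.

Shift to the Maidenhead origin (180°W, 90°S): lon 296.34, lat 73.52.
Field: lon ⌊296.34/20⌋ = 14 → O; lat ⌊73.52/10⌋ = 7 → H.
Square: lon ⌊16.34/2⌋ = 8; lat ⌊3.52/1⌋ = 3.

OH83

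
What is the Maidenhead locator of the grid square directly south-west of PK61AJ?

Longitude subsquare a = 0; −1 → -1, wraps to 23 = x, carry into square.
Longitude square 6; −1 → 5.
Latitude subsquare j = 9; −1 → 8 = i.

PK51xi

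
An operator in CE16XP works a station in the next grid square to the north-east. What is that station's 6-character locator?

CE26aq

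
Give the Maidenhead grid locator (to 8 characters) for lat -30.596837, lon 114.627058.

OF79hj56

Add 180° to longitude and 90° to latitude: 294.62706, 59.40316.
Field: 294.62706/20 → 14 → O, 59.40316/10 → 5 → F; chars OF.
Square: 14.62706/2 → 7, 9.40316/1 → 9; chars 79.
Subsquare: 0.62706/0.0833333 → 7 → h, 0.40316/0.0416667 → 9 → j; chars hj.
Extended square: 0.04372/0.00833333 → 5, 0.02816/0.00416667 → 6; chars 56.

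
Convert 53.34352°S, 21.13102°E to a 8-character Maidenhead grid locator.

Offset from 180°W / 90°S: lon 201.13102°, lat 36.65648°.
Field (20°×10°, letters A–R): lon ⌊201.13102/20⌋ = 10 → K; lat ⌊36.65648/10⌋ = 3 → D.
Square (2°×1°, digits 0–9): lon ⌊1.13102/2⌋ = 0; lat ⌊6.65648/1⌋ = 6.
Subsquare (5′×2.5′, letters a–x): lon ⌊1.13102/0.0833333⌋ = 13 → n; lat ⌊0.65648/0.0416667⌋ = 15 → p.
Extended square (30″×15″, digits 0–9): lon ⌊0.04769/0.00833333⌋ = 5; lat ⌊0.03148/0.00416667⌋ = 7.

KD06np57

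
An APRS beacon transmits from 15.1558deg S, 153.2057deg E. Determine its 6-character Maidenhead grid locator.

QH64ou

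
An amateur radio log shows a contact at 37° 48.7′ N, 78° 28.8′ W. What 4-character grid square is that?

FM07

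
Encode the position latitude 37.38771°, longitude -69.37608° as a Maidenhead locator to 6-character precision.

FM57hj

Shift to the Maidenhead origin (180°W, 90°S): lon 110.6239, lat 127.3877.
Field (20°×10°, letters A–R): 110.6239/20 → 5 → F, 127.3877/10 → 12 → M; chars FM.
Square (2°×1°, digits 0–9): 10.6239/2 → 5, 7.3877/1 → 7; chars 57.
Subsquare (5′×2.5′, letters a–x): 0.6239/0.0833333 → 7 → h, 0.3877/0.0416667 → 9 → j; chars hj.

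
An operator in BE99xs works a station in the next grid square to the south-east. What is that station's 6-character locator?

Longitude subsquare x = 23; +1 → 24, wraps to 0 = a, carry into square.
Longitude square 9; +1 → 10, wraps to 0, carry into field.
Longitude field B = 1; +1 → 2 = C.
Latitude subsquare s = 18; −1 → 17 = r.

CE09ar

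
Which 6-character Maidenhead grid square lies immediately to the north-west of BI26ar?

Longitude subsquare a = 0; −1 → -1, wraps to 23 = x, carry into square.
Longitude square 2; −1 → 1.
Latitude subsquare r = 17; +1 → 18 = s.

BI16xs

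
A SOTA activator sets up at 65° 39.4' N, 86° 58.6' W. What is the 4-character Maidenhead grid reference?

Offset from 180°W / 90°S: lon 93.02°, lat 155.66°.
Field: 93.02/20 → 4 → E, 155.66/10 → 15 → P; chars EP.
Square: 13.02/2 → 6, 5.66/1 → 5; chars 65.

EP65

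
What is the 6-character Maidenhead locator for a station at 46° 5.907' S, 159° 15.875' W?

BE03iv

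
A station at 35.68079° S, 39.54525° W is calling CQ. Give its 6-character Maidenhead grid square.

HF04fh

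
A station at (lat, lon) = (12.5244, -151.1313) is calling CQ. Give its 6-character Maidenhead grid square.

BK42km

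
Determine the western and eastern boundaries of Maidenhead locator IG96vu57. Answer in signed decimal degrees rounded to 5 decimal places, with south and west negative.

-0.20833, -0.20000

Field I=8, G=6: +8·20° lon, +6·10° lat → SW at lon -20°, lat -30°.
Square 9, 6: +9·2° lon, +6·1° lat → SW at lon -2°, lat -24°.
Subsquare v=21, u=20: +21·0.0833333° lon, +20·0.0416667° lat → SW at lon -0.25°, lat -23.1667°.
Extended square 5, 7: +5·0.00833333° lon, +7·0.00416667° lat → SW at lon -0.208333°, lat -23.1375°.
Cell spans 0.00833333° lon × 0.00416667° lat.
west -0.20833, east -0.20000.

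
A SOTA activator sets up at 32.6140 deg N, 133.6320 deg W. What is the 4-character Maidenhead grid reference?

Shift to the Maidenhead origin (180°W, 90°S): lon 46.37, lat 122.61.
Field: lon ⌊46.37/20⌋ = 2 → C; lat ⌊122.61/10⌋ = 12 → M.
Square: lon ⌊6.37/2⌋ = 3; lat ⌊2.61/1⌋ = 2.

CM32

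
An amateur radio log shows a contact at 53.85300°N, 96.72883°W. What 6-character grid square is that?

Offset from 180°W / 90°S: lon 83.2712°, lat 143.8530°.
Field: lon ⌊83.2712/20⌋ = 4 → E; lat ⌊143.8530/10⌋ = 14 → O.
Square: lon ⌊3.2712/2⌋ = 1; lat ⌊3.8530/1⌋ = 3.
Subsquare: lon ⌊1.2712/0.0833333⌋ = 15 → p; lat ⌊0.8530/0.0416667⌋ = 20 → u.

EO13pu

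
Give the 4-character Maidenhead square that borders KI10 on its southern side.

KH19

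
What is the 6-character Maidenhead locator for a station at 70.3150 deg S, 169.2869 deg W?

AB59iq

Shift to the Maidenhead origin (180°W, 90°S): lon 10.7131, lat 19.6850.
Field (20°×10°, letters A–R): lon ⌊10.7131/20⌋ = 0 → A; lat ⌊19.6850/10⌋ = 1 → B.
Square (2°×1°, digits 0–9): lon ⌊10.7131/2⌋ = 5; lat ⌊9.6850/1⌋ = 9.
Subsquare (5′×2.5′, letters a–x): lon ⌊0.7131/0.0833333⌋ = 8 → i; lat ⌊0.6850/0.0416667⌋ = 16 → q.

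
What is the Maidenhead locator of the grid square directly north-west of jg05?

Longitude square 0; −1 → -1, wraps to 9, carry into field.
Longitude field J = 9; −1 → 8 = I.
Latitude square 5; +1 → 6.

IG96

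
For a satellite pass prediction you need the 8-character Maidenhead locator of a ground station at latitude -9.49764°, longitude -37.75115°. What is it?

Offset from 180°W / 90°S: lon 142.24885°, lat 80.50236°.
Field: 142.24885/20 → 7 → H, 80.50236/10 → 8 → I; chars HI.
Square: 2.24885/2 → 1, 0.50236/1 → 0; chars 10.
Subsquare: 0.24885/0.0833333 → 2 → c, 0.50236/0.0416667 → 12 → m; chars cm.
Extended square: 0.08218/0.00833333 → 9, 0.00236/0.00416667 → 0; chars 90.

HI10cm90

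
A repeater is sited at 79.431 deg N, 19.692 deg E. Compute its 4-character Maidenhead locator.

JQ99

Add 180° to longitude and 90° to latitude: 199.69, 169.43.
Field: lon ⌊199.69/20⌋ = 9 → J; lat ⌊169.43/10⌋ = 16 → Q.
Square: lon ⌊19.69/2⌋ = 9; lat ⌊9.43/1⌋ = 9.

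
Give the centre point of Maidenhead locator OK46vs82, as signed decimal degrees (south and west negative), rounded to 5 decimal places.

Field O=14, K=10: +14·20° lon, +10·10° lat → SW at lon 100°, lat 10°.
Square 4, 6: +4·2° lon, +6·1° lat → SW at lon 108°, lat 16°.
Subsquare v=21, s=18: +21·0.0833333° lon, +18·0.0416667° lat → SW at lon 109.75°, lat 16.75°.
Extended square 8, 2: +8·0.00833333° lon, +2·0.00416667° lat → SW at lon 109.817°, lat 16.7583°.
Cell spans 0.00833333° lon × 0.00416667° lat. Centre is SW corner plus half of each.
latitude 16.76042, longitude 109.82083.

16.76042, 109.82083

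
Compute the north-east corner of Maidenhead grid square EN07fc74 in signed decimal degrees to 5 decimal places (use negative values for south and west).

Field E=4, N=13: +4·20° lon, +13·10° lat → SW at lon -100°, lat 40°.
Square 0, 7: +0·2° lon, +7·1° lat → SW at lon -100°, lat 47°.
Subsquare f=5, c=2: +5·0.0833333° lon, +2·0.0416667° lat → SW at lon -99.5833°, lat 47.0833°.
Extended square 7, 4: +7·0.00833333° lon, +4·0.00416667° lat → SW at lon -99.525°, lat 47.1°.
Cell spans 0.00833333° lon × 0.00416667° lat. NE corner is SW corner plus one full cell.
latitude 47.10417, longitude -99.51667.

47.10417, -99.51667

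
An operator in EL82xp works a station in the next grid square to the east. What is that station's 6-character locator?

Longitude subsquare x = 23; +1 → 24, wraps to 0 = a, carry into square.
Longitude square 8; +1 → 9.
The latitude characters are unchanged.

EL92ap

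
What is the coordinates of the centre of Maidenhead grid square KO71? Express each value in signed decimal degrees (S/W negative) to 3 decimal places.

51.500, 35.000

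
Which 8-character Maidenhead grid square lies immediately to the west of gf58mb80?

GF58mb70

Longitude extended square 8; −1 → 7.
The latitude characters are unchanged.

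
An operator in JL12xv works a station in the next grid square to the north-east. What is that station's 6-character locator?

Longitude subsquare x = 23; +1 → 24, wraps to 0 = a, carry into square.
Longitude square 1; +1 → 2.
Latitude subsquare v = 21; +1 → 22 = w.

JL22aw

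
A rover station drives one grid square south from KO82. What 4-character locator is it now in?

KO81

Latitude square 2; −1 → 1.
The longitude characters are unchanged.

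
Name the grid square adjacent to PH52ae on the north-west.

Longitude subsquare a = 0; −1 → -1, wraps to 23 = x, carry into square.
Longitude square 5; −1 → 4.
Latitude subsquare e = 4; +1 → 5 = f.

PH42xf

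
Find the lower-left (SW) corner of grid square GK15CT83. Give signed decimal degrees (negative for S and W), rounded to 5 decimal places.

15.80417, -57.76667

Field G=6, K=10: +6·20° lon, +10·10° lat → SW at lon -60°, lat 10°.
Square 1, 5: +1·2° lon, +5·1° lat → SW at lon -58°, lat 15°.
Subsquare c=2, t=19: +2·0.0833333° lon, +19·0.0416667° lat → SW at lon -57.8333°, lat 15.7917°.
Extended square 8, 3: +8·0.00833333° lon, +3·0.00416667° lat → SW at lon -57.7667°, lat 15.8042°.
latitude 15.80417, longitude -57.76667.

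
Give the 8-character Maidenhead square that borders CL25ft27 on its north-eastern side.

CL25ft38

Longitude extended square 2; +1 → 3.
Latitude extended square 7; +1 → 8.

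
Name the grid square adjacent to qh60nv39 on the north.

QH60nw30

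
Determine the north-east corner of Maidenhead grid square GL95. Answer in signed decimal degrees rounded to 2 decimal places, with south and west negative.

26.00, -40.00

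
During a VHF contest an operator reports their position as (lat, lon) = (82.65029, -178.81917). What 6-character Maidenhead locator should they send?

AR02op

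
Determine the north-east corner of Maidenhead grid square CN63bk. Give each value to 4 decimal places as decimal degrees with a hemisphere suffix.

43.4583° N, 127.8333° W

Field C=2, N=13: +2·20° lon, +13·10° lat → SW at lon -140°, lat 40°.
Square 6, 3: +6·2° lon, +3·1° lat → SW at lon -128°, lat 43°.
Subsquare b=1, k=10: +1·0.0833333° lon, +10·0.0416667° lat → SW at lon -127.917°, lat 43.4167°.
Cell spans 0.0833333° lon × 0.0416667° lat. NE corner is SW corner plus one full cell.
latitude 43.4583° N, longitude 127.8333° W.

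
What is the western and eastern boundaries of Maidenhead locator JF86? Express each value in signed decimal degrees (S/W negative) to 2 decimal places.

16.00, 18.00

Field J=9, F=5: +9·20° lon, +5·10° lat → SW at lon 0°, lat -40°.
Square 8, 6: +8·2° lon, +6·1° lat → SW at lon 16°, lat -34°.
Cell spans 2° lon × 1° lat.
west 16.00, east 18.00.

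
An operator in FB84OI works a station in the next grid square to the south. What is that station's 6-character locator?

FB84oh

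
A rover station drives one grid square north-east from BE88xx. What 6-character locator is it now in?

BE99aa

Longitude subsquare x = 23; +1 → 24, wraps to 0 = a, carry into square.
Longitude square 8; +1 → 9.
Latitude subsquare x = 23; +1 → 24, wraps to 0 = a, carry into square.
Latitude square 8; +1 → 9.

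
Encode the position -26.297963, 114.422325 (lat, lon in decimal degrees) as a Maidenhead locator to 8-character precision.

OG73fq08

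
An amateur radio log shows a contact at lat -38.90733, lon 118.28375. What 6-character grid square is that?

OF91dc

Add 180° to longitude and 90° to latitude: 298.2837, 51.0927.
Field: lon ⌊298.2837/20⌋ = 14 → O; lat ⌊51.0927/10⌋ = 5 → F.
Square: lon ⌊18.2837/2⌋ = 9; lat ⌊1.0927/1⌋ = 1.
Subsquare: lon ⌊0.2837/0.0833333⌋ = 3 → d; lat ⌊0.0927/0.0416667⌋ = 2 → c.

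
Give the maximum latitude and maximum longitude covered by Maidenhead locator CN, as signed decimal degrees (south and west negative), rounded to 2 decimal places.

50.00, -120.00

Field C=2, N=13: +2·20° lon, +13·10° lat → SW at lon -140°, lat 40°.
Cell spans 20° lon × 10° lat. NE corner is SW corner plus one full cell.
latitude 50.00, longitude -120.00.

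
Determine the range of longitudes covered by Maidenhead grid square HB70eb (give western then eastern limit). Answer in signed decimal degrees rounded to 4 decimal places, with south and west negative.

-25.6667, -25.5833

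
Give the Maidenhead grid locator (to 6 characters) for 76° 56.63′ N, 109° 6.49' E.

OQ46nw

Shift to the Maidenhead origin (180°W, 90°S): lon 289.1082, lat 166.9438.
Field (20°×10°, letters A–R): lon ⌊289.1082/20⌋ = 14 → O; lat ⌊166.9438/10⌋ = 16 → Q.
Square (2°×1°, digits 0–9): lon ⌊9.1082/2⌋ = 4; lat ⌊6.9438/1⌋ = 6.
Subsquare (5′×2.5′, letters a–x): lon ⌊1.1082/0.0833333⌋ = 13 → n; lat ⌊0.9438/0.0416667⌋ = 22 → w.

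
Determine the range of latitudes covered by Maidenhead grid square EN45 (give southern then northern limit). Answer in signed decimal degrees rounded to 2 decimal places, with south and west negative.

45.00, 46.00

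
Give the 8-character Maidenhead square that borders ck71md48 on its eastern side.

CK71md58

Longitude extended square 4; +1 → 5.
The latitude characters are unchanged.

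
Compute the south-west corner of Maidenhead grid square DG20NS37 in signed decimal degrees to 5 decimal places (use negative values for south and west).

-29.22083, -114.89167

Field D=3, G=6: +3·20° lon, +6·10° lat → SW at lon -120°, lat -30°.
Square 2, 0: +2·2° lon, +0·1° lat → SW at lon -116°, lat -30°.
Subsquare n=13, s=18: +13·0.0833333° lon, +18·0.0416667° lat → SW at lon -114.917°, lat -29.25°.
Extended square 3, 7: +3·0.00833333° lon, +7·0.00416667° lat → SW at lon -114.892°, lat -29.2208°.
latitude -29.22083, longitude -114.89167.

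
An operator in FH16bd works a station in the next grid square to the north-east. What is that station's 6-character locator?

FH16ce

Longitude subsquare b = 1; +1 → 2 = c.
Latitude subsquare d = 3; +1 → 4 = e.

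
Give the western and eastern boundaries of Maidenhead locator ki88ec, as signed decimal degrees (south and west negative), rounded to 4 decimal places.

36.3333, 36.4167

Field K=10, I=8: +10·20° lon, +8·10° lat → SW at lon 20°, lat -10°.
Square 8, 8: +8·2° lon, +8·1° lat → SW at lon 36°, lat -2°.
Subsquare e=4, c=2: +4·0.0833333° lon, +2·0.0416667° lat → SW at lon 36.3333°, lat -1.91667°.
Cell spans 0.0833333° lon × 0.0416667° lat.
west 36.3333, east 36.4167.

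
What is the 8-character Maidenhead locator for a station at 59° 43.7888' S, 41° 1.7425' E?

LD00mg34

Shift to the Maidenhead origin (180°W, 90°S): lon 221.02904, lat 30.27019.
Field (20°×10°, letters A–R): lon ⌊221.02904/20⌋ = 11 → L; lat ⌊30.27019/10⌋ = 3 → D.
Square (2°×1°, digits 0–9): lon ⌊1.02904/2⌋ = 0; lat ⌊0.27019/1⌋ = 0.
Subsquare (5′×2.5′, letters a–x): lon ⌊1.02904/0.0833333⌋ = 12 → m; lat ⌊0.27019/0.0416667⌋ = 6 → g.
Extended square (30″×15″, digits 0–9): lon ⌊0.02904/0.00833333⌋ = 3; lat ⌊0.02019/0.00416667⌋ = 4.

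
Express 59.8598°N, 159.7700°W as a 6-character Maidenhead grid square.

BO09cu

Add 180° to longitude and 90° to latitude: 20.2300, 149.8598.
Field: lon ⌊20.2300/20⌋ = 1 → B; lat ⌊149.8598/10⌋ = 14 → O.
Square: lon ⌊0.2300/2⌋ = 0; lat ⌊9.8598/1⌋ = 9.
Subsquare: lon ⌊0.2300/0.0833333⌋ = 2 → c; lat ⌊0.8598/0.0416667⌋ = 20 → u.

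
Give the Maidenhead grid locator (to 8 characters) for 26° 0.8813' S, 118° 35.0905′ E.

Add 180° to longitude and 90° to latitude: 298.58484, 63.98531.
Field: lon ⌊298.58484/20⌋ = 14 → O; lat ⌊63.98531/10⌋ = 6 → G.
Square: lon ⌊18.58484/2⌋ = 9; lat ⌊3.98531/1⌋ = 3.
Subsquare: lon ⌊0.58484/0.0833333⌋ = 7 → h; lat ⌊0.98531/0.0416667⌋ = 23 → x.
Extended square: lon ⌊0.00151/0.00833333⌋ = 0; lat ⌊0.02698/0.00416667⌋ = 6.

OG93hx06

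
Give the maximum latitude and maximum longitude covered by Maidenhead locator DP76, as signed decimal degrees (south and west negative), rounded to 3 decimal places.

Field D=3, P=15: +3·20° lon, +15·10° lat → SW at lon -120°, lat 60°.
Square 7, 6: +7·2° lon, +6·1° lat → SW at lon -106°, lat 66°.
Cell spans 2° lon × 1° lat. NE corner is SW corner plus one full cell.
latitude 67.000, longitude -104.000.

67.000, -104.000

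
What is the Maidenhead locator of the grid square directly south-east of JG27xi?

JG37ah

Longitude subsquare x = 23; +1 → 24, wraps to 0 = a, carry into square.
Longitude square 2; +1 → 3.
Latitude subsquare i = 8; −1 → 7 = h.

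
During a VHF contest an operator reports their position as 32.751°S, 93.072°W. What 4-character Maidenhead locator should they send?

EF37

Offset from 180°W / 90°S: lon 86.93°, lat 57.25°.
Field: lon ⌊86.93/20⌋ = 4 → E; lat ⌊57.25/10⌋ = 5 → F.
Square: lon ⌊6.93/2⌋ = 3; lat ⌊7.25/1⌋ = 7.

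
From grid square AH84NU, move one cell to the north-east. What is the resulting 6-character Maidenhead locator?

AH84ov

Longitude subsquare n = 13; +1 → 14 = o.
Latitude subsquare u = 20; +1 → 21 = v.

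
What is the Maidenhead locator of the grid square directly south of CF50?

CE59

Latitude square 0; −1 → -1, wraps to 9, carry into field.
Latitude field F = 5; −1 → 4 = E.
The longitude characters are unchanged.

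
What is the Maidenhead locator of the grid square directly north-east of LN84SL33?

LN84sl44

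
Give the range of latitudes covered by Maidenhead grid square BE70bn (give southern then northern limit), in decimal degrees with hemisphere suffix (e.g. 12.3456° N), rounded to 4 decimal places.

49.4583° S, 49.4167° S

Field B=1, E=4: +1·20° lon, +4·10° lat → SW at lon -160°, lat -50°.
Square 7, 0: +7·2° lon, +0·1° lat → SW at lon -146°, lat -50°.
Subsquare b=1, n=13: +1·0.0833333° lon, +13·0.0416667° lat → SW at lon -145.917°, lat -49.4583°.
Cell spans 0.0833333° lon × 0.0416667° lat.
south 49.4583° S, north 49.4167° S.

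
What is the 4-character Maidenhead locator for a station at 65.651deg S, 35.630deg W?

HC24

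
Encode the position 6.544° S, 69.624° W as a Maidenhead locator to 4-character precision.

FI53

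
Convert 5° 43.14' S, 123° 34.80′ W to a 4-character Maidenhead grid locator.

CI84

Add 180° to longitude and 90° to latitude: 56.42, 84.28.
Field: lon ⌊56.42/20⌋ = 2 → C; lat ⌊84.28/10⌋ = 8 → I.
Square: lon ⌊16.42/2⌋ = 8; lat ⌊4.28/1⌋ = 4.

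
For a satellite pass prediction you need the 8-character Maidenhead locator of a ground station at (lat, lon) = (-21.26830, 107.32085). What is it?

OG38pr85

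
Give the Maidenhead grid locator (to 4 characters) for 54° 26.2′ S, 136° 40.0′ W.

Offset from 180°W / 90°S: lon 43.33°, lat 35.56°.
Field: lon ⌊43.33/20⌋ = 2 → C; lat ⌊35.56/10⌋ = 3 → D.
Square: lon ⌊3.33/2⌋ = 1; lat ⌊5.56/1⌋ = 5.

CD15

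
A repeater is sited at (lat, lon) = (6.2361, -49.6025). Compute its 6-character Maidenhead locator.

Offset from 180°W / 90°S: lon 130.3975°, lat 96.2361°.
Field (20°×10°, letters A–R): 130.3975/20 → 6 → G, 96.2361/10 → 9 → J; chars GJ.
Square (2°×1°, digits 0–9): 10.3975/2 → 5, 6.2361/1 → 6; chars 56.
Subsquare (5′×2.5′, letters a–x): 0.3975/0.0833333 → 4 → e, 0.2361/0.0416667 → 5 → f; chars ef.

GJ56ef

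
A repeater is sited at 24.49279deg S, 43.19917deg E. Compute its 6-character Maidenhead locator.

LG15om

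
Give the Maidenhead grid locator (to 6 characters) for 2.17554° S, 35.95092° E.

Shift to the Maidenhead origin (180°W, 90°S): lon 215.9509, lat 87.8245.
Field: lon ⌊215.9509/20⌋ = 10 → K; lat ⌊87.8245/10⌋ = 8 → I.
Square: lon ⌊15.9509/2⌋ = 7; lat ⌊7.8245/1⌋ = 7.
Subsquare: lon ⌊1.9509/0.0833333⌋ = 23 → x; lat ⌊0.8245/0.0416667⌋ = 19 → t.

KI77xt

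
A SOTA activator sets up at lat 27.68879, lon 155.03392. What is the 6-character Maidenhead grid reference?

Add 180° to longitude and 90° to latitude: 335.0339, 117.6888.
Field (20°×10°, letters A–R): lon ⌊335.0339/20⌋ = 16 → Q; lat ⌊117.6888/10⌋ = 11 → L.
Square (2°×1°, digits 0–9): lon ⌊15.0339/2⌋ = 7; lat ⌊7.6888/1⌋ = 7.
Subsquare (5′×2.5′, letters a–x): lon ⌊1.0339/0.0833333⌋ = 12 → m; lat ⌊0.6888/0.0416667⌋ = 16 → q.

QL77mq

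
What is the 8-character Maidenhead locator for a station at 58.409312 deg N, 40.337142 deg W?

GO98tj98

Add 180° to longitude and 90° to latitude: 139.66286, 148.40931.
Field: lon ⌊139.66286/20⌋ = 6 → G; lat ⌊148.40931/10⌋ = 14 → O.
Square: lon ⌊19.66286/2⌋ = 9; lat ⌊8.40931/1⌋ = 8.
Subsquare: lon ⌊1.66286/0.0833333⌋ = 19 → t; lat ⌊0.40931/0.0416667⌋ = 9 → j.
Extended square: lon ⌊0.07952/0.00833333⌋ = 9; lat ⌊0.03431/0.00416667⌋ = 8.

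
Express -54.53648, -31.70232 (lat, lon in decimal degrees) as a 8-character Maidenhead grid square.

HD45dl51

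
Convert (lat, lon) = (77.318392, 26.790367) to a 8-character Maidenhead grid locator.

KQ37jh46

Shift to the Maidenhead origin (180°W, 90°S): lon 206.79037, lat 167.31839.
Field (20°×10°, letters A–R): 206.79037/20 → 10 → K, 167.31839/10 → 16 → Q; chars KQ.
Square (2°×1°, digits 0–9): 6.79037/2 → 3, 7.31839/1 → 7; chars 37.
Subsquare (5′×2.5′, letters a–x): 0.79037/0.0833333 → 9 → j, 0.31839/0.0416667 → 7 → h; chars jh.
Extended square (30″×15″, digits 0–9): 0.04037/0.00833333 → 4, 0.02673/0.00416667 → 6; chars 46.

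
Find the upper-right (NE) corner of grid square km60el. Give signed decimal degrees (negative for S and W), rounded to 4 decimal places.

30.5000, 32.4167

Field K=10, M=12: +10·20° lon, +12·10° lat → SW at lon 20°, lat 30°.
Square 6, 0: +6·2° lon, +0·1° lat → SW at lon 32°, lat 30°.
Subsquare e=4, l=11: +4·0.0833333° lon, +11·0.0416667° lat → SW at lon 32.3333°, lat 30.4583°.
Cell spans 0.0833333° lon × 0.0416667° lat. NE corner is SW corner plus one full cell.
latitude 30.5000, longitude 32.4167.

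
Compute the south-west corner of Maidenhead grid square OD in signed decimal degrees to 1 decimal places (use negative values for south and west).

-60.0, 100.0

Field O=14, D=3: +14·20° lon, +3·10° lat → SW at lon 100°, lat -60°.
latitude -60.0, longitude 100.0.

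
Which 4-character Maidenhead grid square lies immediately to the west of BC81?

BC71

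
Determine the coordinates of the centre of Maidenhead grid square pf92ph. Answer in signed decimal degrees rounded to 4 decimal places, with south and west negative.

-37.6875, 139.2917

Field P=15, F=5: +15·20° lon, +5·10° lat → SW at lon 120°, lat -40°.
Square 9, 2: +9·2° lon, +2·1° lat → SW at lon 138°, lat -38°.
Subsquare p=15, h=7: +15·0.0833333° lon, +7·0.0416667° lat → SW at lon 139.25°, lat -37.7083°.
Cell spans 0.0833333° lon × 0.0416667° lat. Centre is SW corner plus half of each.
latitude -37.6875, longitude 139.2917.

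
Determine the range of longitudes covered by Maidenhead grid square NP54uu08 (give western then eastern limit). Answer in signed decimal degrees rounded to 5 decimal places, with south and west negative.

91.66667, 91.67500

Field N=13, P=15: +13·20° lon, +15·10° lat → SW at lon 80°, lat 60°.
Square 5, 4: +5·2° lon, +4·1° lat → SW at lon 90°, lat 64°.
Subsquare u=20, u=20: +20·0.0833333° lon, +20·0.0416667° lat → SW at lon 91.6667°, lat 64.8333°.
Extended square 0, 8: +0·0.00833333° lon, +8·0.00416667° lat → SW at lon 91.6667°, lat 64.8667°.
Cell spans 0.00833333° lon × 0.00416667° lat.
west 91.66667, east 91.67500.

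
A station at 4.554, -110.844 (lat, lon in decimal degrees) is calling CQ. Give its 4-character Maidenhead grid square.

Offset from 180°W / 90°S: lon 69.16°, lat 94.55°.
Field: lon ⌊69.16/20⌋ = 3 → D; lat ⌊94.55/10⌋ = 9 → J.
Square: lon ⌊9.16/2⌋ = 4; lat ⌊4.55/1⌋ = 4.

DJ44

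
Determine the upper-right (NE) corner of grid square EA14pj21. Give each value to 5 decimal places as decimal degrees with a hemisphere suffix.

Field E=4, A=0: +4·20° lon, +0·10° lat → SW at lon -100°, lat -90°.
Square 1, 4: +1·2° lon, +4·1° lat → SW at lon -98°, lat -86°.
Subsquare p=15, j=9: +15·0.0833333° lon, +9·0.0416667° lat → SW at lon -96.75°, lat -85.625°.
Extended square 2, 1: +2·0.00833333° lon, +1·0.00416667° lat → SW at lon -96.7333°, lat -85.6208°.
Cell spans 0.00833333° lon × 0.00416667° lat. NE corner is SW corner plus one full cell.
latitude 85.61667° S, longitude 96.72500° W.

85.61667° S, 96.72500° W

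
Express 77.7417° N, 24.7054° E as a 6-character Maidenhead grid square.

Offset from 180°W / 90°S: lon 204.7054°, lat 167.7417°.
Field (20°×10°, letters A–R): 204.7054/20 → 10 → K, 167.7417/10 → 16 → Q; chars KQ.
Square (2°×1°, digits 0–9): 4.7054/2 → 2, 7.7417/1 → 7; chars 27.
Subsquare (5′×2.5′, letters a–x): 0.7054/0.0833333 → 8 → i, 0.7417/0.0416667 → 17 → r; chars ir.

KQ27ir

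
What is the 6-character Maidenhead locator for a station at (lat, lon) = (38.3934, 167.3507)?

RM38qj

Add 180° to longitude and 90° to latitude: 347.3507, 128.3934.
Field: 347.3507/20 → 17 → R, 128.3934/10 → 12 → M; chars RM.
Square: 7.3507/2 → 3, 8.3934/1 → 8; chars 38.
Subsquare: 1.3507/0.0833333 → 16 → q, 0.3934/0.0416667 → 9 → j; chars qj.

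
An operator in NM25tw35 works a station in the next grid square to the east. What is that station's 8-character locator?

NM25tw45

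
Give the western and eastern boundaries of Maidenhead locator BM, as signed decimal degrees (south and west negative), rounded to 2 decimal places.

Field B=1, M=12: +1·20° lon, +12·10° lat → SW at lon -160°, lat 30°.
Cell spans 20° lon × 10° lat.
west -160.00, east -140.00.

-160.00, -140.00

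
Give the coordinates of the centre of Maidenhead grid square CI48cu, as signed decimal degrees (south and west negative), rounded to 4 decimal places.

-1.1458, -131.7917

Field C=2, I=8: +2·20° lon, +8·10° lat → SW at lon -140°, lat -10°.
Square 4, 8: +4·2° lon, +8·1° lat → SW at lon -132°, lat -2°.
Subsquare c=2, u=20: +2·0.0833333° lon, +20·0.0416667° lat → SW at lon -131.833°, lat -1.16667°.
Cell spans 0.0833333° lon × 0.0416667° lat. Centre is SW corner plus half of each.
latitude -1.1458, longitude -131.7917.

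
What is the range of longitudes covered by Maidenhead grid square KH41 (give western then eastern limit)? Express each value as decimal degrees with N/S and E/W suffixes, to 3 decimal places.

28.000° E, 30.000° E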